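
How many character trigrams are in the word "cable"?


Word: "cable" (length 5)
Number of 3-grams = length - 3 + 1 = 5 - 3 + 1
= 3


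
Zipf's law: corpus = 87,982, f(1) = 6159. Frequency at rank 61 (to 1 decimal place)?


Zipf's law: f(r) = f(1) / r
f(1) = 6159
f(61) = 6159 / 61
= 101.0 occurrences


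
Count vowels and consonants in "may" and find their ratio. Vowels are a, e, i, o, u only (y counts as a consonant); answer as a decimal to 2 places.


Word: "may"
Vowels (a,e,i,o,u): 1
Consonants: 2
Ratio = 1/2
= 0.50


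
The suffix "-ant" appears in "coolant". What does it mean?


Suffix: -ant
Example: coolant = cool + -ant
Meaning = one who / that which


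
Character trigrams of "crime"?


Word: "crime" (length 5)
Number of trigrams = 5 - 3 + 1 = 3
  Position 0: "cri"
  Position 1: "rim"
  Position 2: "ime"
Trigrams = "cri", "rim", "ime"


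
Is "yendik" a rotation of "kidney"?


Word: "kidney", Candidate: "yendik"
Method: check if candidate is substring of word+word
"kidneykidney" contains "yendik"? No
Is rotation = No


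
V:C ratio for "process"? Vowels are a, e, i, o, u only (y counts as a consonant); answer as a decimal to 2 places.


Word: "process"
Vowels (a,e,i,o,u): 2
Consonants: 5
Ratio = 2/5
= 0.40


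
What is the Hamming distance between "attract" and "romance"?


Comparing character by character (same length = 7):
  Pos 0: 'a' vs 'r' !=
  Pos 1: 't' vs 'o' !=
  Pos 2: 't' vs 'm' !=
  Pos 3: 'r' vs 'a' !=
  Pos 4: 'a' vs 'n' !=
  Pos 5: 'c' vs 'c' =
  Pos 6: 't' vs 'e' !=
Hamming distance = 6


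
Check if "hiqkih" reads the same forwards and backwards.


Word: "hiqkih"
Reversed: "hikqih"
Forward == Backward? hiqkih != hikqih
Palindrome = No


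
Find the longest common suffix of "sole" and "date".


Word 1: "sole"
Word 2: "date"
Comparing from end:
  Pos -1: 'e' == 'e'
  Pos -2: 'l' != 't' (stop)
LCS = "e" (length 1)


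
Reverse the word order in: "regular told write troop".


Original: "regular told write troop"
Words (1..n): regular | told | write | troop
Reversed (n..1): troop | write | told | regular
Result = "troop write told regular"


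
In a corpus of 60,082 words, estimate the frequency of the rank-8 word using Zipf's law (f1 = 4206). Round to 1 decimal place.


Zipf's law: f(r) = f(1) / r
f(1) = 4206
f(8) = 4206 / 8
= 525.8 occurrences


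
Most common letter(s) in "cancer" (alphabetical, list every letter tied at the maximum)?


Word: "cancer"
Letter counts:
  'a': 1
  'c': 2
  'e': 1
  'n': 1
  'r': 1
Maximum count = 2
Most frequent = 'c' (2 times each)


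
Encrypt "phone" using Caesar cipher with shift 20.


Word: "phone"
Shift: 20
Each letter → (letter + shift) mod 26:
  'p' (15) + 20 = 9 → 'j'
  'h' (7) + 20 = 1 → 'b'
  'o' (14) + 20 = 8 → 'i'
  'n' (13) + 20 = 7 → 'h'
  'e' (4) + 20 = 24 → 'y'
Result = "jbihy"


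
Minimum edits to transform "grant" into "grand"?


Word 1: "grant" (length 5)
Word 2: "grand" (length 5)
One optimal edit sequence (insert/delete/substitute each cost 1):
  1. keep 'g'
  2. keep 'r'
  3. keep 'a'
  4. keep 'n'
  5. substitute 't' -> 'd'  (+1)
Total edit operations: 1
Edit distance = 1


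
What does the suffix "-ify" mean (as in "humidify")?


Suffix: -ify
As in: humidify -> humid + -ify
Meaning = to make


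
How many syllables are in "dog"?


Word: "dog"
Syllable breakdown: dog
Counting: 1 part
= 1 syllable


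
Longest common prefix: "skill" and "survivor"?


Word 1: "skill"
Word 2: "survivor"
Comparing from start:
  Pos 0: 's' == 's'
  Pos 1: 'k' != 'u' (stop)
LCP = "s" (length 1)


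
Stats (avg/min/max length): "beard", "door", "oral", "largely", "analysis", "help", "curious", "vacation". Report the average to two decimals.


Lengths: "beard"=5, "door"=4, "oral"=4, "largely"=7, "analysis"=8, "help"=4, "curious"=7, "vacation"=8
Sum = 47, Count = 8
Average = 47/8 = 5.88
= avg=5.88, min=4, max=8


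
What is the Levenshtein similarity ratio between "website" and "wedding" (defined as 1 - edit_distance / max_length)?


Word 1: "website" (length 7)
Word 2: "wedding" (length 7)
One optimal edit sequence:
  1. keep 'w'
  2. keep 'e'
  3. substitute 'b' -> 'd'  (+1)
  4. substitute 's' -> 'd'  (+1)
  5. keep 'i'
  6. substitute 't' -> 'n'  (+1)
  7. substitute 'e' -> 'g'  (+1)
Edit distance = 4
Max length = max(7, 7) = 7
Similarity = 1 - 4/7
= 0.4286


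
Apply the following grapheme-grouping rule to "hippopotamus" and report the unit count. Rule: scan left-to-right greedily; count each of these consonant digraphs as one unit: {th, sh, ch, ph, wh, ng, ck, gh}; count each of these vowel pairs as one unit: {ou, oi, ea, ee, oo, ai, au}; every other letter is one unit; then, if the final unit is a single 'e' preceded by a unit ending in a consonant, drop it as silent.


Word: "hippopotamus" (12 letters)
Left-to-right scan:
  [1] 'h' (letter)
  [2] 'i' (letter)
  [3] 'p' (letter)
  [4] 'p' (letter)
  [5] 'o' (letter)
  [6] 'p' (letter)
  [7] 'o' (letter)
  [8] 't' (letter)
  [9] 'a' (letter)
  [10] 'm' (letter)
  [11] 'u' (letter)
  [12] 's' (letter)
Units from scan: 12
Sound units = 12 units


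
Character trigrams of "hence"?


Word: "hence" (length 5)
Number of trigrams = 5 - 3 + 1 = 3
  Position 0: "hen"
  Position 1: "enc"
  Position 2: "nce"
Trigrams = "hen", "enc", "nce"


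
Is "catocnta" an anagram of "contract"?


Word 1: "contract" → sorted: accnortt
Word 2: "catocnta" → sorted: aaccnott
Same letters? accnortt != aaccnott
Anagram = No


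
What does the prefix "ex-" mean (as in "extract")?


Prefix: ex-
As in: extract -> ex- + tract
Meaning = out / former


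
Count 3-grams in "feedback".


Word: "feedback" (length 8)
Number of 3-grams = length - 3 + 1 = 8 - 3 + 1
= 6


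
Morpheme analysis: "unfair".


Word: "unfair"
Morphemes: un- | fair
Each morpheme carries meaning
= 2 morphemes


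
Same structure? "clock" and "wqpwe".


Pattern of "clock": [0, 1, 2, 0, 3]
Pattern of "wqpwe": [0, 1, 2, 0, 3]
Patterns match
Same pattern = Yes


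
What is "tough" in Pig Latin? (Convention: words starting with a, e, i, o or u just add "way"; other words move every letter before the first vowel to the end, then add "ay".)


Word: "tough"
Starts with consonant(s) → move to end, add 'ay'
Consonant cluster: "t"
Pig Latin = "oughtay"


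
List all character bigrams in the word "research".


Word: "research" (length 8)
Number of bigrams = 8 - 2 + 1 = 7
  Position 0: "re"
  Position 1: "es"
  Position 2: "se"
  Position 3: "ea"
  Position 4: "ar"
  Position 5: "rc"
  Position 6: "ch"
Bigrams = "re", "es", "se", "ea", "ar", "rc", "ch"


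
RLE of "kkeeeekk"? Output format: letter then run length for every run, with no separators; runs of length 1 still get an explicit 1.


String: "kkeeeekk"
Scanning for consecutive runs:
  'k' x 2
  'e' x 4
  'k' x 2
RLE = "k2e4k2"


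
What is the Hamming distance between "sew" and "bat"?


Comparing character by character (same length = 3):
  Pos 0: 's' vs 'b' !=
  Pos 1: 'e' vs 'a' !=
  Pos 2: 'w' vs 't' !=
Hamming distance = 3


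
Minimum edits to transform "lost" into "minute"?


Word 1: "lost" (length 4)
Word 2: "minute" (length 6)
One optimal edit sequence (insert/delete/substitute each cost 1):
  1. insert 'm'  (+1)
  2. substitute 'l' -> 'i'  (+1)
  3. substitute 'o' -> 'n'  (+1)
  4. substitute 's' -> 'u'  (+1)
  5. keep 't'
  6. insert 'e'  (+1)
Total edit operations: 5
Edit distance = 5


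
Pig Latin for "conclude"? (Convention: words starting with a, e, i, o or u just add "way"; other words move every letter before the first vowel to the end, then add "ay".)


Word: "conclude"
Starts with consonant(s) → move to end, add 'ay'
Consonant cluster: "c"
Pig Latin = "oncludecay"


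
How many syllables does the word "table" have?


Word: "table"
Syllable breakdown: ta · ble
Counting: 2 parts
= 2 syllables


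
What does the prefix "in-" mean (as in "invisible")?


Prefix: in-
As in: invisible -> in- + visible
Meaning = not / into


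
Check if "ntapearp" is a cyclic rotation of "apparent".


Word: "apparent", Candidate: "ntapearp"
Method: check if candidate is substring of word+word
"apparentapparent" contains "ntapearp"? No
Is rotation = No


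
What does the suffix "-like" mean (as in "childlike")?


Suffix: -like
Example: childlike (child + -like)
Meaning = resembling


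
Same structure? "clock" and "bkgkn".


Pattern of "clock": [0, 1, 2, 0, 3]
Pattern of "bkgkn": [0, 1, 2, 1, 3]
Patterns do not match
Same pattern = No


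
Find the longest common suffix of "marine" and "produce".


Word 1: "marine"
Word 2: "produce"
Comparing from end:
  Pos -1: 'e' == 'e'
  Pos -2: 'n' != 'c' (stop)
LCS = "e" (length 1)


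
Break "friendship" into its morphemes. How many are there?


Word: "friendship"
Morphemes: friend + -ship
Each morpheme carries meaning
= 2 morphemes


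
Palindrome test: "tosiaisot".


Word: "tosiaisot"
Reversed: "tosiaisot"
Forward == Backward? tosiaisot == tosiaisot
Palindrome = Yes


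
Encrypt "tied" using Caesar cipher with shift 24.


Word: "tied"
Shift: 24
Each letter → (letter + shift) mod 26:
  't' (19) + 24 = 17 → 'r'
  'i' (8) + 24 = 6 → 'g'
  'e' (4) + 24 = 2 → 'c'
  'd' (3) + 24 = 1 → 'b'
Result = "rgcb"


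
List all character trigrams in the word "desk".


Word: "desk" (length 4)
Number of trigrams = 4 - 3 + 1 = 2
  Position 0: "des"
  Position 1: "esk"
Trigrams = "des", "esk"


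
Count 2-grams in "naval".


Word: "naval" (length 5)
Number of 2-grams = length - 2 + 1 = 5 - 2 + 1
= 4


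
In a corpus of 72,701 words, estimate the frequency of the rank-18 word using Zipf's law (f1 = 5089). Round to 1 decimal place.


Zipf's law: f(r) = f(1) / r
f(1) = 5089
f(18) = 5089 / 18
= 282.7 occurrences


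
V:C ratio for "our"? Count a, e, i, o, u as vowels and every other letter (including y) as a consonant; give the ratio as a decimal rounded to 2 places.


Word: "our"
Vowels (a,e,i,o,u): 2
Consonants: 1
Ratio = 2/1
= 2.00


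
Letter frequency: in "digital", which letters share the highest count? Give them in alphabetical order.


Word: "digital"
Letter counts:
  'a': 1
  'd': 1
  'g': 1
  'i': 2
  'l': 1
  't': 1
Maximum count = 2
Most frequent = 'i' (2 times each)


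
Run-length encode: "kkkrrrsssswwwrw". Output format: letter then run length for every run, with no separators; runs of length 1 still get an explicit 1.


String: "kkkrrrsssswwwrw"
Scanning for consecutive runs:
  'k' x 3
  'r' x 3
  's' x 4
  'w' x 3
  'r' x 1
  'w' x 1
RLE = "k3r3s4w3r1w1"


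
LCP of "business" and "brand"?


Word 1: "business"
Word 2: "brand"
Comparing from start:
  Pos 0: 'b' == 'b'
  Pos 1: 'u' != 'r' (stop)
LCP = "b" (length 1)


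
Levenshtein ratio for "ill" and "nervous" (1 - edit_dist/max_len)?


Word 1: "ill" (length 3)
Word 2: "nervous" (length 7)
One optimal edit sequence:
  1. insert 'n'  (+1)
  2. insert 'e'  (+1)
  3. insert 'r'  (+1)
  4. insert 'v'  (+1)
  5. substitute 'i' -> 'o'  (+1)
  6. substitute 'l' -> 'u'  (+1)
  7. substitute 'l' -> 's'  (+1)
Edit distance = 7
Max length = max(3, 7) = 7
Similarity = 1 - 7/7
= 0.0000


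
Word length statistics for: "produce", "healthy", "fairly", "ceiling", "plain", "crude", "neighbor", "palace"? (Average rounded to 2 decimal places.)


Lengths: "produce"=7, "healthy"=7, "fairly"=6, "ceiling"=7, "plain"=5, "crude"=5, "neighbor"=8, "palace"=6
Sum = 51, Count = 8
Average = 51/8 = 6.38
= avg=6.38, min=5, max=8


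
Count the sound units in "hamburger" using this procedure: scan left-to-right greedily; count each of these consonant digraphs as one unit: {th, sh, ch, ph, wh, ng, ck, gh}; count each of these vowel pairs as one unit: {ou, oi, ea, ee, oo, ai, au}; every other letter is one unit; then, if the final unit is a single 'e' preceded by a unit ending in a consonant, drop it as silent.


Word: "hamburger" (9 letters)
Left-to-right scan:
  1. 'h' (letter)
  2. 'a' (letter)
  3. 'm' (letter)
  4. 'b' (letter)
  5. 'u' (letter)
  6. 'r' (letter)
  7. 'g' (letter)
  8. 'e' (letter)
  9. 'r' (letter)
Units from scan: 9
Sound units = 9 units


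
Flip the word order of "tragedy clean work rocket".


Original: "tragedy clean work rocket"
Words (1..n): tragedy | clean | work | rocket
Reversed (n..1): rocket | work | clean | tragedy
Result = "rocket work clean tragedy"


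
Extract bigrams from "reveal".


Word: "reveal" (length 6)
Number of bigrams = 6 - 2 + 1 = 5
  Position 0: "re"
  Position 1: "ev"
  Position 2: "ve"
  Position 3: "ea"
  Position 4: "al"
Bigrams = "re", "ev", "ve", "ea", "al"


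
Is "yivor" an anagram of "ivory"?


Word 1: "ivory" → sorted: iorvy
Word 2: "yivor" → sorted: iorvy
Same letters? iorvy == iorvy
Anagram = Yes


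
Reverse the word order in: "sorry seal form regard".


Original: "sorry seal form regard"
Words (1..n): sorry | seal | form | regard
Reversed (n..1): regard | form | seal | sorry
Result = "regard form seal sorry"


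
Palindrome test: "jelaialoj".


Word: "jelaialoj"
Reversed: "jolaialej"
Forward == Backward? jelaialoj != jolaialej
Palindrome = No


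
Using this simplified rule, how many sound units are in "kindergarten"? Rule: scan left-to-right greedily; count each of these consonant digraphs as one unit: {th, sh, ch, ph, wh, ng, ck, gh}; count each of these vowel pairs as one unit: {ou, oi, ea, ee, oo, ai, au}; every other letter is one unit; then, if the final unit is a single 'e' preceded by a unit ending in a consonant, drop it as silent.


Word: "kindergarten" (12 letters)
Left-to-right scan:
  [1] 'k' (letter)
  [2] 'i' (letter)
  [3] 'n' (letter)
  [4] 'd' (letter)
  [5] 'e' (letter)
  [6] 'r' (letter)
  [7] 'g' (letter)
  [8] 'a' (letter)
  [9] 'r' (letter)
  [10] 't' (letter)
  [11] 'e' (letter)
  [12] 'n' (letter)
Units from scan: 12
Sound units = 12 units


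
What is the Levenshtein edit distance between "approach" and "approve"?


Word 1: "approach" (length 8)
Word 2: "approve" (length 7)
One optimal edit sequence (insert/delete/substitute each cost 1):
  1. keep 'a'
  2. keep 'p'
  3. keep 'p'
  4. keep 'r'
  5. keep 'o'
  6. delete 'a'  (+1)
  7. substitute 'c' -> 'v'  (+1)
  8. substitute 'h' -> 'e'  (+1)
Total edit operations: 3
Edit distance = 3


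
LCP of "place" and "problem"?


Word 1: "place"
Word 2: "problem"
Comparing from start:
  Pos 0: 'p' == 'p'
  Pos 1: 'l' != 'r' (stop)
LCP = "p" (length 1)


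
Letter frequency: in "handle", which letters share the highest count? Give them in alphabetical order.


Word: "handle"
Letter counts:
  'a': 1
  'd': 1
  'e': 1
  'h': 1
  'l': 1
  'n': 1
Maximum count = 1
Most frequent = 'a', 'd', 'e', 'h', 'l', 'n' (1 time each)


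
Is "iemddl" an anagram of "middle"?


Word 1: "middle" → sorted: ddeilm
Word 2: "iemddl" → sorted: ddeilm
Same letters? ddeilm == ddeilm
Anagram = Yes


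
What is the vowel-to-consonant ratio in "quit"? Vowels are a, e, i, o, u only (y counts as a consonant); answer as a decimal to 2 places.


Word: "quit"
Vowels (a,e,i,o,u): 2
Consonants: 2
Ratio = 2/2
= 1.00


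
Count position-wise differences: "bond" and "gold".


Comparing character by character (same length = 4):
  Pos 0: 'b' vs 'g' !=
  Pos 1: 'o' vs 'o' =
  Pos 2: 'n' vs 'l' !=
  Pos 3: 'd' vs 'd' =
Hamming distance = 2


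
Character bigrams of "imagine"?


Word: "imagine" (length 7)
Number of bigrams = 7 - 2 + 1 = 6
  Position 0: "im"
  Position 1: "ma"
  Position 2: "ag"
  Position 3: "gi"
  Position 4: "in"
  Position 5: "ne"
Bigrams = "im", "ma", "ag", "gi", "in", "ne"


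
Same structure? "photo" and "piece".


Pattern of "photo": [0, 1, 2, 3, 2]
Pattern of "piece": [0, 1, 2, 3, 2]
Patterns match
Same pattern = Yes


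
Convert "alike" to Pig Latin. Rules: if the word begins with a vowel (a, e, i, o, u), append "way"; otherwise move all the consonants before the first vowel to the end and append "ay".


Word: "alike"
Starts with vowel → add 'way'
Pig Latin = "alikeway"


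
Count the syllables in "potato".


Word: "potato"
Syllable breakdown: po-ta-to
Counting: 3 parts
= 3 syllables


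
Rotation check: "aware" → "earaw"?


Word: "aware", Candidate: "earaw"
Method: check if candidate is substring of word+word
"awareaware" contains "earaw"? No
Is rotation = No


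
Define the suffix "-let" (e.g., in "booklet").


Suffix: -let
As in: booklet -> book + -let
Meaning = small


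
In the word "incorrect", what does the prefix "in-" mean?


Prefix: in-
Example: incorrect (in- + correct)
Meaning = not / into


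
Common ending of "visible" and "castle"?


Word 1: "visible"
Word 2: "castle"
Comparing from end:
  Pos -1: 'e' == 'e'
  Pos -2: 'l' == 'l'
  Pos -3: 'b' != 't' (stop)
LCS = "le" (length 2)


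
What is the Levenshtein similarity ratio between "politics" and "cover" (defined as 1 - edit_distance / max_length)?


Word 1: "politics" (length 8)
Word 2: "cover" (length 5)
One optimal edit sequence:
  1. substitute 'p' -> 'c'  (+1)
  2. keep 'o'
  3. delete 'l'  (+1)
  4. delete 'i'  (+1)
  5. delete 't'  (+1)
  6. substitute 'i' -> 'v'  (+1)
  7. substitute 'c' -> 'e'  (+1)
  8. substitute 's' -> 'r'  (+1)
Edit distance = 7
Max length = max(8, 5) = 8
Similarity = 1 - 7/8
= 0.1250


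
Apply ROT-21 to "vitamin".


Word: "vitamin"
Shift: 21
Each letter → (letter + shift) mod 26:
  'v' (21) + 21 = 16 → 'q'
  'i' (8) + 21 = 3 → 'd'
  't' (19) + 21 = 14 → 'o'
  'a' (0) + 21 = 21 → 'v'
  'm' (12) + 21 = 7 → 'h'
  'i' (8) + 21 = 3 → 'd'
  'n' (13) + 21 = 8 → 'i'
Result = "qdovhdi"


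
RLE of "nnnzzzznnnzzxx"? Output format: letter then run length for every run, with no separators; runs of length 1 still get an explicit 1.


String: "nnnzzzznnnzzxx"
Scanning for consecutive runs:
  'n' x 3
  'z' x 4
  'n' x 3
  'z' x 2
  'x' x 2
RLE = "n3z4n3z2x2"


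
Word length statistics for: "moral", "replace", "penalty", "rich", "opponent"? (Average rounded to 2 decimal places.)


Lengths: "moral"=5, "replace"=7, "penalty"=7, "rich"=4, "opponent"=8
Sum = 31, Count = 5
Average = 31/5 = 6.20
= avg=6.20, min=4, max=8


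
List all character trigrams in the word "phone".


Word: "phone" (length 5)
Number of trigrams = 5 - 3 + 1 = 3
  Position 0: "pho"
  Position 1: "hon"
  Position 2: "one"
Trigrams = "pho", "hon", "one"


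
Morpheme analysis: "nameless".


Word: "nameless"
Morphemes: name / -less
Each morpheme carries meaning
= 2 morphemes


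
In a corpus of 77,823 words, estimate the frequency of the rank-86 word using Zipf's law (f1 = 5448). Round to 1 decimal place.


Zipf's law: f(r) = f(1) / r
f(1) = 5448
f(86) = 5448 / 86
= 63.3 occurrences


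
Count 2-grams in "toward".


Word: "toward" (length 6)
Number of 2-grams = length - 2 + 1 = 6 - 2 + 1
= 5


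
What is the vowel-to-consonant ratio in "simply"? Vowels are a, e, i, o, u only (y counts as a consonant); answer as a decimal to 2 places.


Word: "simply"
Vowels (a,e,i,o,u): 1
Consonants: 5
Ratio = 1/5
= 0.20


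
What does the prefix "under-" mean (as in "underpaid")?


Prefix: under-
Example: underpaid (under- + paid)
Meaning = insufficient


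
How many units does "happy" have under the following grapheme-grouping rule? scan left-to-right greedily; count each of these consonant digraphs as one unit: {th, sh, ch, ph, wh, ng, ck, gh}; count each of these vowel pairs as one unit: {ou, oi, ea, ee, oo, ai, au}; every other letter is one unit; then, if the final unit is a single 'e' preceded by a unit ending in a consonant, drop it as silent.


Word: "happy" (5 letters)
Left-to-right scan:
  (1) 'h' (letter)
  (2) 'a' (letter)
  (3) 'p' (letter)
  (4) 'p' (letter)
  (5) 'y' (letter)
Units from scan: 5
Sound units = 5 units


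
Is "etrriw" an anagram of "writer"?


Word 1: "writer" → sorted: eirrtw
Word 2: "etrriw" → sorted: eirrtw
Same letters? eirrtw == eirrtw
Anagram = Yes


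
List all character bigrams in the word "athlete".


Word: "athlete" (length 7)
Number of bigrams = 7 - 2 + 1 = 6
  Position 0: "at"
  Position 1: "th"
  Position 2: "hl"
  Position 3: "le"
  Position 4: "et"
  Position 5: "te"
Bigrams = "at", "th", "hl", "le", "et", "te"


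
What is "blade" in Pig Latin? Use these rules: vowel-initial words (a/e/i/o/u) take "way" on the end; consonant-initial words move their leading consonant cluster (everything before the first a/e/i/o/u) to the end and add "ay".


Word: "blade"
Starts with consonant(s) → move to end, add 'ay'
Consonant cluster: "bl"
Pig Latin = "adeblay"


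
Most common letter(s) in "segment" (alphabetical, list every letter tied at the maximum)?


Word: "segment"
Letter counts:
  'e': 2
  'g': 1
  'm': 1
  'n': 1
  's': 1
  't': 1
Maximum count = 2
Most frequent = 'e' (2 times each)


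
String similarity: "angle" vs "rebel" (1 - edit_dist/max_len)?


Word 1: "angle" (length 5)
Word 2: "rebel" (length 5)
One optimal edit sequence:
  1. substitute 'a' -> 'r'  (+1)
  2. substitute 'n' -> 'e'  (+1)
  3. substitute 'g' -> 'b'  (+1)
  4. substitute 'l' -> 'e'  (+1)
  5. substitute 'e' -> 'l'  (+1)
Edit distance = 5
Max length = max(5, 5) = 5
Similarity = 1 - 5/5
= 0.0000


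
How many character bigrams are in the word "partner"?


Word: "partner" (length 7)
Number of 2-grams = length - 2 + 1 = 7 - 2 + 1
= 6


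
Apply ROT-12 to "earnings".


Word: "earnings"
Shift: 12
Each letter → (letter + shift) mod 26:
  'e' (4) + 12 = 16 → 'q'
  'a' (0) + 12 = 12 → 'm'
  'r' (17) + 12 = 3 → 'd'
  'n' (13) + 12 = 25 → 'z'
  'i' (8) + 12 = 20 → 'u'
  'n' (13) + 12 = 25 → 'z'
  'g' (6) + 12 = 18 → 's'
  's' (18) + 12 = 4 → 'e'
Result = "qmdzuzse"


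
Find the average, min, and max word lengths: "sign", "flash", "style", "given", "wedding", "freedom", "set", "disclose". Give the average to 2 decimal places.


Lengths: "sign"=4, "flash"=5, "style"=5, "given"=5, "wedding"=7, "freedom"=7, "set"=3, "disclose"=8
Sum = 44, Count = 8
Average = 44/8 = 5.50
= avg=5.50, min=3, max=8


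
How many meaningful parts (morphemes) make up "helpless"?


Word: "helpless"
Morphemes: help / -less
Each morpheme carries meaning
= 2 morphemes


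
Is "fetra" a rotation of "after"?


Word: "after", Candidate: "fetra"
Method: check if candidate is substring of word+word
"afterafter" contains "fetra"? No
Is rotation = No


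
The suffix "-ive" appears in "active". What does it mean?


Suffix: -ive
Example: active (act + -ive)
Meaning = tending to


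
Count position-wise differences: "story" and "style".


Comparing character by character (same length = 5):
  Pos 0: 's' vs 's' =
  Pos 1: 't' vs 't' =
  Pos 2: 'o' vs 'y' !=
  Pos 3: 'r' vs 'l' !=
  Pos 4: 'y' vs 'e' !=
Hamming distance = 3


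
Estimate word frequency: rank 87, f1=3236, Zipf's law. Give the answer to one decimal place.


Zipf's law: f(r) = f(1) / r
f(1) = 3236
f(87) = 3236 / 87
= 37.2 occurrences


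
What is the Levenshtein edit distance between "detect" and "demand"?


Word 1: "detect" (length 6)
Word 2: "demand" (length 6)
One optimal edit sequence (insert/delete/substitute each cost 1):
  1. keep 'd'
  2. keep 'e'
  3. substitute 't' -> 'm'  (+1)
  4. substitute 'e' -> 'a'  (+1)
  5. substitute 'c' -> 'n'  (+1)
  6. substitute 't' -> 'd'  (+1)
Total edit operations: 4
Edit distance = 4


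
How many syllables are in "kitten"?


Word: "kitten"
Syllable breakdown: kit · ten
Counting: 2 parts
= 2 syllables


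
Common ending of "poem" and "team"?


Word 1: "poem"
Word 2: "team"
Comparing from end:
  Pos -1: 'm' == 'm'
  Pos -2: 'e' != 'a' (stop)
LCS = "m" (length 1)


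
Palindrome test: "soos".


Word: "soos"
Reversed: "soos"
Forward == Backward? soos == soos
Palindrome = Yes


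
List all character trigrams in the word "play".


Word: "play" (length 4)
Number of trigrams = 4 - 3 + 1 = 2
  Position 0: "pla"
  Position 1: "lay"
Trigrams = "pla", "lay"


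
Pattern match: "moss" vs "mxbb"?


Pattern of "moss": [0, 1, 2, 2]
Pattern of "mxbb": [0, 1, 2, 2]
Patterns match
Same pattern = Yes


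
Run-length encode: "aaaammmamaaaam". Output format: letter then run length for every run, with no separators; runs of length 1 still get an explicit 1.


String: "aaaammmamaaaam"
Scanning for consecutive runs:
  'a' x 4
  'm' x 3
  'a' x 1
  'm' x 1
  'a' x 4
  'm' x 1
RLE = "a4m3a1m1a4m1"


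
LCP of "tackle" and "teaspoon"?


Word 1: "tackle"
Word 2: "teaspoon"
Comparing from start:
  Pos 0: 't' == 't'
  Pos 1: 'a' != 'e' (stop)
LCP = "t" (length 1)


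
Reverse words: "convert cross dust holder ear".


Original: "convert cross dust holder ear"
Words (1..n): convert | cross | dust | holder | ear
Reversed (n..1): ear | holder | dust | cross | convert
Result = "ear holder dust cross convert"


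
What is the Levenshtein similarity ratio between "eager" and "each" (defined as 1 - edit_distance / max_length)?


Word 1: "eager" (length 5)
Word 2: "each" (length 4)
One optimal edit sequence:
  1. keep 'e'
  2. keep 'a'
  3. delete 'g'  (+1)
  4. substitute 'e' -> 'c'  (+1)
  5. substitute 'r' -> 'h'  (+1)
Edit distance = 3
Max length = max(5, 4) = 5
Similarity = 1 - 3/5
= 0.4000


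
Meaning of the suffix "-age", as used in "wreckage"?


Suffix: -age
As in: wreckage -> wreck + -age
Meaning = result / collection


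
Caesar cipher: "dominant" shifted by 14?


Word: "dominant"
Shift: 14
Each letter → (letter + shift) mod 26:
  'd' (3) + 14 = 17 → 'r'
  'o' (14) + 14 = 2 → 'c'
  'm' (12) + 14 = 0 → 'a'
  'i' (8) + 14 = 22 → 'w'
  'n' (13) + 14 = 1 → 'b'
  'a' (0) + 14 = 14 → 'o'
  'n' (13) + 14 = 1 → 'b'
  't' (19) + 14 = 7 → 'h'
Result = "rcawbobh"


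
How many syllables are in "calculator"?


Word: "calculator"
Syllable breakdown: cal / cu / la / tor
Counting: 4 parts
= 4 syllables


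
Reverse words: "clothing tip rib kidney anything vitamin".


Original: "clothing tip rib kidney anything vitamin"
Words (1..n): clothing | tip | rib | kidney | anything | vitamin
Reversed (n..1): vitamin | anything | kidney | rib | tip | clothing
Result = "vitamin anything kidney rib tip clothing"


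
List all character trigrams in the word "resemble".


Word: "resemble" (length 8)
Number of trigrams = 8 - 3 + 1 = 6
  Position 0: "res"
  Position 1: "ese"
  Position 2: "sem"
  Position 3: "emb"
  Position 4: "mbl"
  Position 5: "ble"
Trigrams = "res", "ese", "sem", "emb", "mbl", "ble"


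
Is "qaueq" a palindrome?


Word: "qaueq"
Reversed: "qeuaq"
Forward == Backward? qaueq != qeuaq
Palindrome = No


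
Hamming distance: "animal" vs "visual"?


Comparing character by character (same length = 6):
  Pos 0: 'a' vs 'v' !=
  Pos 1: 'n' vs 'i' !=
  Pos 2: 'i' vs 's' !=
  Pos 3: 'm' vs 'u' !=
  Pos 4: 'a' vs 'a' =
  Pos 5: 'l' vs 'l' =
Hamming distance = 4


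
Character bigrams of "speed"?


Word: "speed" (length 5)
Number of bigrams = 5 - 2 + 1 = 4
  Position 0: "sp"
  Position 1: "pe"
  Position 2: "ee"
  Position 3: "ed"
Bigrams = "sp", "pe", "ee", "ed"


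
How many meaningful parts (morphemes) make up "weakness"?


Word: "weakness"
Morphemes: weak | -ness
Each morpheme carries meaning
= 2 morphemes


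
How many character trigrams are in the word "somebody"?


Word: "somebody" (length 8)
Number of 3-grams = length - 3 + 1 = 8 - 3 + 1
= 6


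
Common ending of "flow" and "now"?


Word 1: "flow"
Word 2: "now"
Comparing from end:
  Pos -1: 'w' == 'w'
  Pos -2: 'o' == 'o'
  Pos -3: 'l' != 'n' (stop)
LCS = "ow" (length 2)


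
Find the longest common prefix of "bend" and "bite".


Word 1: "bend"
Word 2: "bite"
Comparing from start:
  Pos 0: 'b' == 'b'
  Pos 1: 'e' != 'i' (stop)
LCP = "b" (length 1)


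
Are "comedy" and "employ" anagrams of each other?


Word 1: "comedy" → sorted: cdemoy
Word 2: "employ" → sorted: elmopy
Same letters? cdemoy != elmopy
Anagram = No


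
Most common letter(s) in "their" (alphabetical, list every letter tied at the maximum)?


Word: "their"
Letter counts:
  'e': 1
  'h': 1
  'i': 1
  'r': 1
  't': 1
Maximum count = 1
Most frequent = 'e', 'h', 'i', 'r', 't' (1 time each)


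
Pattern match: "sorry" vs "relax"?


Pattern of "sorry": [0, 1, 2, 2, 3]
Pattern of "relax": [0, 1, 2, 3, 4]
Patterns do not match
Same pattern = No


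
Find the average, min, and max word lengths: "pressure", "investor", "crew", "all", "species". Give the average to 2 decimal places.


Lengths: "pressure"=8, "investor"=8, "crew"=4, "all"=3, "species"=7
Sum = 30, Count = 5
Average = 30/5 = 6.00
= avg=6.00, min=3, max=8


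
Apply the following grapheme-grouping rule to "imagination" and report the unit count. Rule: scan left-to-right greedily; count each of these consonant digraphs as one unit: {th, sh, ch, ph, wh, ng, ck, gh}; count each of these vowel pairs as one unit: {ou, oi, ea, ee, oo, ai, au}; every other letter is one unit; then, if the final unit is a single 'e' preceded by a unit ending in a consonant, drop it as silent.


Word: "imagination" (11 letters)
Left-to-right scan:
  1. 'i' (letter)
  2. 'm' (letter)
  3. 'a' (letter)
  4. 'g' (letter)
  5. 'i' (letter)
  6. 'n' (letter)
  7. 'a' (letter)
  8. 't' (letter)
  9. 'i' (letter)
  10. 'o' (letter)
  11. 'n' (letter)
Units from scan: 11
Sound units = 11 units


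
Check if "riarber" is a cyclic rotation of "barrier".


Word: "barrier", Candidate: "riarber"
Method: check if candidate is substring of word+word
"barrierbarrier" contains "riarber"? No
Is rotation = No


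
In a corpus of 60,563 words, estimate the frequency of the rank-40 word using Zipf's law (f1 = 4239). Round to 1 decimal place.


Zipf's law: f(r) = f(1) / r
f(1) = 4239
f(40) = 4239 / 40
= 106.0 occurrences


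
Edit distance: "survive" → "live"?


Word 1: "survive" (length 7)
Word 2: "live" (length 4)
One optimal edit sequence (insert/delete/substitute each cost 1):
  1. delete 's'  (+1)
  2. delete 'u'  (+1)
  3. delete 'r'  (+1)
  4. substitute 'v' -> 'l'  (+1)
  5. keep 'i'
  6. keep 'v'
  7. keep 'e'
Total edit operations: 4
Edit distance = 4


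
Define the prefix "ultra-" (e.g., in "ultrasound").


Prefix: ultra-
Example: ultrasound (ultra- + sound)
Meaning = beyond


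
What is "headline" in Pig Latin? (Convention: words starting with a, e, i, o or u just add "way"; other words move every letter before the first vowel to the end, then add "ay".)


Word: "headline"
Starts with consonant(s) → move to end, add 'ay'
Consonant cluster: "h"
Pig Latin = "eadlinehay"


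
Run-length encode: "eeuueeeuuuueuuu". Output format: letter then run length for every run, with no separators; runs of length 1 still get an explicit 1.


String: "eeuueeeuuuueuuu"
Scanning for consecutive runs:
  'e' x 2
  'u' x 2
  'e' x 3
  'u' x 4
  'e' x 1
  'u' x 3
RLE = "e2u2e3u4e1u3"


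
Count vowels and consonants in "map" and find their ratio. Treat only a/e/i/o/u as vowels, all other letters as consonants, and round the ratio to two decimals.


Word: "map"
Vowels (a,e,i,o,u): 1
Consonants: 2
Ratio = 1/2
= 0.50


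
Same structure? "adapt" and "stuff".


Pattern of "adapt": [0, 1, 0, 2, 3]
Pattern of "stuff": [0, 1, 2, 3, 3]
Patterns do not match
Same pattern = No


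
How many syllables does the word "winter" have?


Word: "winter"
Syllable breakdown: win / ter
Counting: 2 parts
= 2 syllables


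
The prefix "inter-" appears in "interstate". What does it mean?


Prefix: inter-
Example: interstate (inter- + state)
Meaning = between


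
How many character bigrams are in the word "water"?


Word: "water" (length 5)
Number of 2-grams = length - 2 + 1 = 5 - 2 + 1
= 4


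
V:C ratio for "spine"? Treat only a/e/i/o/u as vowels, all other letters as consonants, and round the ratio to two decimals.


Word: "spine"
Vowels (a,e,i,o,u): 2
Consonants: 3
Ratio = 2/3
= 0.67


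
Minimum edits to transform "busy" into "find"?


Word 1: "busy" (length 4)
Word 2: "find" (length 4)
One optimal edit sequence (insert/delete/substitute each cost 1):
  1. substitute 'b' -> 'f'  (+1)
  2. substitute 'u' -> 'i'  (+1)
  3. substitute 's' -> 'n'  (+1)
  4. substitute 'y' -> 'd'  (+1)
Total edit operations: 4
Edit distance = 4


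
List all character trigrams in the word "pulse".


Word: "pulse" (length 5)
Number of trigrams = 5 - 3 + 1 = 3
  Position 0: "pul"
  Position 1: "uls"
  Position 2: "lse"
Trigrams = "pul", "uls", "lse"


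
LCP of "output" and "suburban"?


Word 1: "output"
Word 2: "suburban"
Comparing from start:
  Pos 0: 'o' != 's' (stop)
LCP = "" (length 0)


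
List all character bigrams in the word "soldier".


Word: "soldier" (length 7)
Number of bigrams = 7 - 2 + 1 = 6
  Position 0: "so"
  Position 1: "ol"
  Position 2: "ld"
  Position 3: "di"
  Position 4: "ie"
  Position 5: "er"
Bigrams = "so", "ol", "ld", "di", "ie", "er"


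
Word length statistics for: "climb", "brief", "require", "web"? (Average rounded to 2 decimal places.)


Lengths: "climb"=5, "brief"=5, "require"=7, "web"=3
Sum = 20, Count = 4
Average = 20/4 = 5.00
= avg=5.00, min=3, max=7


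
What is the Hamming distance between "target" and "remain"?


Comparing character by character (same length = 6):
  Pos 0: 't' vs 'r' !=
  Pos 1: 'a' vs 'e' !=
  Pos 2: 'r' vs 'm' !=
  Pos 3: 'g' vs 'a' !=
  Pos 4: 'e' vs 'i' !=
  Pos 5: 't' vs 'n' !=
Hamming distance = 6


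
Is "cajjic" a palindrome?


Word: "cajjic"
Reversed: "cijjac"
Forward == Backward? cajjic != cijjac
Palindrome = No


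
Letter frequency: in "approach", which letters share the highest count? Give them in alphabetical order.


Word: "approach"
Letter counts:
  'a': 2
  'c': 1
  'h': 1
  'o': 1
  'p': 2
  'r': 1
Maximum count = 2
Most frequent = 'a', 'p' (2 times each)


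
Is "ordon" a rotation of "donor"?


Word: "donor", Candidate: "ordon"
Method: check if candidate is substring of word+word
"donordonor" contains "ordon"? Yes
Is rotation = Yes


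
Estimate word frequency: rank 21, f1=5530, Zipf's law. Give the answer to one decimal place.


Zipf's law: f(r) = f(1) / r
f(1) = 5530
f(21) = 5530 / 21
= 263.3 occurrences


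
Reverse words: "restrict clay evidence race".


Original: "restrict clay evidence race"
Words (1..n): restrict | clay | evidence | race
Reversed (n..1): race | evidence | clay | restrict
Result = "race evidence clay restrict"


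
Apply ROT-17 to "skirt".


Word: "skirt"
Shift: 17
Each letter → (letter + shift) mod 26:
  's' (18) + 17 = 9 → 'j'
  'k' (10) + 17 = 1 → 'b'
  'i' (8) + 17 = 25 → 'z'
  'r' (17) + 17 = 8 → 'i'
  't' (19) + 17 = 10 → 'k'
Result = "jbzik"


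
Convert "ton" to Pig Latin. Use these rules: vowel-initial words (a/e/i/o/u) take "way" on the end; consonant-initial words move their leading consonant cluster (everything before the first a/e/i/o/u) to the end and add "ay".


Word: "ton"
Starts with consonant(s) → move to end, add 'ay'
Consonant cluster: "t"
Pig Latin = "ontay"


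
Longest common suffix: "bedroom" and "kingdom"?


Word 1: "bedroom"
Word 2: "kingdom"
Comparing from end:
  Pos -1: 'm' == 'm'
  Pos -2: 'o' == 'o'
  Pos -3: 'o' != 'd' (stop)
LCS = "om" (length 2)


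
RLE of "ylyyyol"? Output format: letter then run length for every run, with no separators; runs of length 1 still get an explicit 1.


String: "ylyyyol"
Scanning for consecutive runs:
  'y' x 1
  'l' x 1
  'y' x 3
  'o' x 1
  'l' x 1
RLE = "y1l1y3o1l1"


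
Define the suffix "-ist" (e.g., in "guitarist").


Suffix: -ist
Example: guitarist (guitar + -ist)
Meaning = one who practices


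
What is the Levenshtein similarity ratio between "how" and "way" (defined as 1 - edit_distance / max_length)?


Word 1: "how" (length 3)
Word 2: "way" (length 3)
One optimal edit sequence:
  1. substitute 'h' -> 'w'  (+1)
  2. substitute 'o' -> 'a'  (+1)
  3. substitute 'w' -> 'y'  (+1)
Edit distance = 3
Max length = max(3, 3) = 3
Similarity = 1 - 3/3
= 0.0000


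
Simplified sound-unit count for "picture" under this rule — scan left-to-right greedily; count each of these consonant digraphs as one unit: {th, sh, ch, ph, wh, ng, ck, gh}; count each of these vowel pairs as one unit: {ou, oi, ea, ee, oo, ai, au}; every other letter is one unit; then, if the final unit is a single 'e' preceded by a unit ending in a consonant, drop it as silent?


Word: "picture" (7 letters)
Left-to-right scan:
  [1] 'p' (letter)
  [2] 'i' (letter)
  [3] 'c' (letter)
  [4] 't' (letter)
  [5] 'u' (letter)
  [6] 'r' (letter)
  [7] 'e' (letter)
Units from scan: 7
Final unit is 'e' after a consonant -> drop as silent (-1)
Sound units = 6 units


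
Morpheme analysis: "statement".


Word: "statement"
Morphemes: state + -ment
Each morpheme carries meaning
= 2 morphemes


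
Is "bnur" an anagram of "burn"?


Word 1: "burn" → sorted: bnru
Word 2: "bnur" → sorted: bnru
Same letters? bnru == bnru
Anagram = Yes


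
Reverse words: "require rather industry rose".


Original: "require rather industry rose"
Words (1..n): require | rather | industry | rose
Reversed (n..1): rose | industry | rather | require
Result = "rose industry rather require"


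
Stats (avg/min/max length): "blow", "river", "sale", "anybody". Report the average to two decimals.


Lengths: "blow"=4, "river"=5, "sale"=4, "anybody"=7
Sum = 20, Count = 4
Average = 20/4 = 5.00
= avg=5.00, min=4, max=7


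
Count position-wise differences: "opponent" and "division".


Comparing character by character (same length = 8):
  Pos 0: 'o' vs 'd' !=
  Pos 1: 'p' vs 'i' !=
  Pos 2: 'p' vs 'v' !=
  Pos 3: 'o' vs 'i' !=
  Pos 4: 'n' vs 's' !=
  Pos 5: 'e' vs 'i' !=
  Pos 6: 'n' vs 'o' !=
  Pos 7: 't' vs 'n' !=
Hamming distance = 8


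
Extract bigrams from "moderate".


Word: "moderate" (length 8)
Number of bigrams = 8 - 2 + 1 = 7
  Position 0: "mo"
  Position 1: "od"
  Position 2: "de"
  Position 3: "er"
  Position 4: "ra"
  Position 5: "at"
  Position 6: "te"
Bigrams = "mo", "od", "de", "er", "ra", "at", "te"


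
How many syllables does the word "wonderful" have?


Word: "wonderful"
Syllable breakdown: won | der | ful
Counting: 3 parts
= 3 syllables


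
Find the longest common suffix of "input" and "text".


Word 1: "input"
Word 2: "text"
Comparing from end:
  Pos -1: 't' == 't'
  Pos -2: 'u' != 'x' (stop)
LCS = "t" (length 1)


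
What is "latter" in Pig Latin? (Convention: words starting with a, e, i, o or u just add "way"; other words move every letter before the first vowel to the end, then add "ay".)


Word: "latter"
Starts with consonant(s) → move to end, add 'ay'
Consonant cluster: "l"
Pig Latin = "atterlay"


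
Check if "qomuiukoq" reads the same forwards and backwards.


Word: "qomuiukoq"
Reversed: "qokuiumoq"
Forward == Backward? qomuiukoq != qokuiumoq
Palindrome = No


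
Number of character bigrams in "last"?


Word: "last" (length 4)
Number of 2-grams = length - 2 + 1 = 4 - 2 + 1
= 3


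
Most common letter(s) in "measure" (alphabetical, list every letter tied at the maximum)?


Word: "measure"
Letter counts:
  'a': 1
  'e': 2
  'm': 1
  'r': 1
  's': 1
  'u': 1
Maximum count = 2
Most frequent = 'e' (2 times each)


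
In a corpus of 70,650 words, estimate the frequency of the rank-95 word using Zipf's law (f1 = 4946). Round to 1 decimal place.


Zipf's law: f(r) = f(1) / r
f(1) = 4946
f(95) = 4946 / 95
= 52.1 occurrences


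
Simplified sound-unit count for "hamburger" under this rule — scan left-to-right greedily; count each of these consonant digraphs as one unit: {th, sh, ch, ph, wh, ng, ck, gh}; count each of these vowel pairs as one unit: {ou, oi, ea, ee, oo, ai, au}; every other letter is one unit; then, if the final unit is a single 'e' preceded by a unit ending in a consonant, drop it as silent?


Word: "hamburger" (9 letters)
Left-to-right scan:
  1. 'h' (letter)
  2. 'a' (letter)
  3. 'm' (letter)
  4. 'b' (letter)
  5. 'u' (letter)
  6. 'r' (letter)
  7. 'g' (letter)
  8. 'e' (letter)
  9. 'r' (letter)
Units from scan: 9
Sound units = 9 units
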